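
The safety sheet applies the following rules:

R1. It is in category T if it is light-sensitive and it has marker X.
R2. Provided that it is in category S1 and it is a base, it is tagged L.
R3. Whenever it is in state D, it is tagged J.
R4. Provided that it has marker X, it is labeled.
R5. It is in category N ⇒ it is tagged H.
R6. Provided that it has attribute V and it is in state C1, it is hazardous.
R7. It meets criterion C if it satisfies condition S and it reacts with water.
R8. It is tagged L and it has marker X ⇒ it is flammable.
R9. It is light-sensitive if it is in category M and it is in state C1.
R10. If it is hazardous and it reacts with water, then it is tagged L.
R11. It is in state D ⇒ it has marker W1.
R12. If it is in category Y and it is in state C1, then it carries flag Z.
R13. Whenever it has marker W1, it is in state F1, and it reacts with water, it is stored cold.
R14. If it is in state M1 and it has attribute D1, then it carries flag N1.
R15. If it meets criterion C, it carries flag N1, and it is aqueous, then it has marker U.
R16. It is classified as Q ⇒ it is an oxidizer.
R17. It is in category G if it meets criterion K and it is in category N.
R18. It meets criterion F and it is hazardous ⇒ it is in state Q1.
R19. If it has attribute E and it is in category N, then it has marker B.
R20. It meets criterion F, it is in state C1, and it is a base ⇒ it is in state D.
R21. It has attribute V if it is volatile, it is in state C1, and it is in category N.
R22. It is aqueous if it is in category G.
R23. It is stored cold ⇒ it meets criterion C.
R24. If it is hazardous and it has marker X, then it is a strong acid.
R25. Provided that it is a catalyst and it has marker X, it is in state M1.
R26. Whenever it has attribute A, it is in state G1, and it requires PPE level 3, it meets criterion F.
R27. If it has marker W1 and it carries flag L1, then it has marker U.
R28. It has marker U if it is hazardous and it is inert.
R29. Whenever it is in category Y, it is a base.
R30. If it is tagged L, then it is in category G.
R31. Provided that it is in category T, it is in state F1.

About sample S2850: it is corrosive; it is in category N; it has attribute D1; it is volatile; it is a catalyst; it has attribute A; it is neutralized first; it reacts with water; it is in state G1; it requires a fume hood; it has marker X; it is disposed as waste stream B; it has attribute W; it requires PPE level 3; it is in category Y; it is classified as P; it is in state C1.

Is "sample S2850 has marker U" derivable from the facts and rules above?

No

Forward chaining from the given facts derives: is labeled, is tagged H, carries flag Z, has attribute V, is in state M1, meets criterion F, is a base, is hazardous, is tagged L, carries flag N1, is in state Q1, is in state D, is a strong acid, is in category G, is tagged J, is flammable, has marker W1, is aqueous.
Rules concluding "it has marker U": R15 needs "it meets criterion C"; R27 needs "it carries flag L1"; R28 needs "it is inert" — none of these are established.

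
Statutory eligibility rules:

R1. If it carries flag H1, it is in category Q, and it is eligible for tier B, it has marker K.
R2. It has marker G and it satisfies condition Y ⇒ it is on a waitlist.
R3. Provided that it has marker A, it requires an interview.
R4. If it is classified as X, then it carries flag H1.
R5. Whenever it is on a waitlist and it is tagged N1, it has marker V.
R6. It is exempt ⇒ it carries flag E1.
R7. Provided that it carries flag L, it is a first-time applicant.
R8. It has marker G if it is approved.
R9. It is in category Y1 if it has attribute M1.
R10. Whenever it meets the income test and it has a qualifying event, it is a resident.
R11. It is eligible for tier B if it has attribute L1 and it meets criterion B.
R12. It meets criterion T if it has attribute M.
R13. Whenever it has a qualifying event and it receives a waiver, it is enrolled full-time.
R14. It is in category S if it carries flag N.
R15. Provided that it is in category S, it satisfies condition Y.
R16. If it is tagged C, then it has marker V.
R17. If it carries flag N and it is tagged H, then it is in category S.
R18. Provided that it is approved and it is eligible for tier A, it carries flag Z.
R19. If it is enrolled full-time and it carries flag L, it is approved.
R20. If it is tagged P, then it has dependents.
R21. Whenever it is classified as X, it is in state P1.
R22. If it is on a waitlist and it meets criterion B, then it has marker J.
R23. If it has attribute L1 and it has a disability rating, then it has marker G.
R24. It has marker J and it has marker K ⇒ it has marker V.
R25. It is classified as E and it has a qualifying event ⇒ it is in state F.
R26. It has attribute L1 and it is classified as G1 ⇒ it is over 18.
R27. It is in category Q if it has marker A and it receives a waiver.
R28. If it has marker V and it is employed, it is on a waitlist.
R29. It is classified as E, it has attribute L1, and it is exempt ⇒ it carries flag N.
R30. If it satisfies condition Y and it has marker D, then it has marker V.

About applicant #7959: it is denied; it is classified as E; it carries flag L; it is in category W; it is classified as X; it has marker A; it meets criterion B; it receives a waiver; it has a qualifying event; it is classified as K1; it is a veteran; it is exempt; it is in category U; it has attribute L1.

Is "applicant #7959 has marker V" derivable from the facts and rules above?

By R4 (it is classified as X): it carries flag H1.
By R11 (it has attribute L1, it meets criterion B): it is eligible for tier B.
By R13 (it has a qualifying event, it receives a waiver): it is enrolled full-time.
By R19 (it is enrolled full-time, it carries flag L): it is approved.
By R27 (it has marker A, it receives a waiver): it is in category Q.
By R29 (it is classified as E, it has attribute L1, it is exempt): it carries flag N.
By R1 (it carries flag H1, it is in category Q, it is eligible for tier B): it has marker K.
By R8 (it is approved): it has marker G.
By R14 (it carries flag N): it is in category S.
By R15 (it is in category S): it satisfies condition Y.
By R2 (it has marker G, it satisfies condition Y): it is on a waitlist.
By R22 (it is on a waitlist, it meets criterion B): it has marker J.
By R24 (it has marker J, it has marker K): it has marker V.

Yes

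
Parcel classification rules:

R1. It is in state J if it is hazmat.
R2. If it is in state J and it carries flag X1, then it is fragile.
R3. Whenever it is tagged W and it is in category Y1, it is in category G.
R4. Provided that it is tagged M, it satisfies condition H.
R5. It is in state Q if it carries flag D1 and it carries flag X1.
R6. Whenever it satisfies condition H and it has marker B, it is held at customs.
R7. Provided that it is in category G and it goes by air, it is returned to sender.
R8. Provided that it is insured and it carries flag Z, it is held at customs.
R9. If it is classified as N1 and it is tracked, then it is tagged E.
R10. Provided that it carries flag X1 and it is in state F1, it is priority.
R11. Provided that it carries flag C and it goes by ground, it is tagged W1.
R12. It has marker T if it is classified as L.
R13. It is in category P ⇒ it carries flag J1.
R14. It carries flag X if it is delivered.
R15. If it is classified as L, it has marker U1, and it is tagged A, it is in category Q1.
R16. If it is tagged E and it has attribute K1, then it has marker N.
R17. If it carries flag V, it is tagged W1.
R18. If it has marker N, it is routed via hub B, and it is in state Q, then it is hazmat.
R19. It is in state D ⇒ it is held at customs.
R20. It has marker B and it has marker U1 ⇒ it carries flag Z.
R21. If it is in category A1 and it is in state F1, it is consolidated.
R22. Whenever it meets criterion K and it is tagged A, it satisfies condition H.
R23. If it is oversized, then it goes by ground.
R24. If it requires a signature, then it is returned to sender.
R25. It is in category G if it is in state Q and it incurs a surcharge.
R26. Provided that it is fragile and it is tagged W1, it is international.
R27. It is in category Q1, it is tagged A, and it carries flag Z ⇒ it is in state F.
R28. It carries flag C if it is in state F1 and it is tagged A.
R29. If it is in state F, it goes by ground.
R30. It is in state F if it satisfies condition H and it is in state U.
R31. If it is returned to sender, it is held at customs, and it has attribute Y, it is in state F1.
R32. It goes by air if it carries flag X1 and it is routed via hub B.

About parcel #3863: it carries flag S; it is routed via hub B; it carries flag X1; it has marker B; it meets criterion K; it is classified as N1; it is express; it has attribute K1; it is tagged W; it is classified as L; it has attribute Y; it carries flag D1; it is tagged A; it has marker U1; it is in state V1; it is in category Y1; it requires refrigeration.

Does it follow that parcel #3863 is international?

No

Forward chaining from the given facts derives: is in category G, is in state Q, has marker T, is in category Q1, carries flag Z, satisfies condition H, is in state F, goes by ground, goes by air, is held at customs, is returned to sender, is in state F1, is priority, carries flag C, is tagged W1.
The only rule concluding "it is international" is R26, which needs "it is fragile"; that is never established.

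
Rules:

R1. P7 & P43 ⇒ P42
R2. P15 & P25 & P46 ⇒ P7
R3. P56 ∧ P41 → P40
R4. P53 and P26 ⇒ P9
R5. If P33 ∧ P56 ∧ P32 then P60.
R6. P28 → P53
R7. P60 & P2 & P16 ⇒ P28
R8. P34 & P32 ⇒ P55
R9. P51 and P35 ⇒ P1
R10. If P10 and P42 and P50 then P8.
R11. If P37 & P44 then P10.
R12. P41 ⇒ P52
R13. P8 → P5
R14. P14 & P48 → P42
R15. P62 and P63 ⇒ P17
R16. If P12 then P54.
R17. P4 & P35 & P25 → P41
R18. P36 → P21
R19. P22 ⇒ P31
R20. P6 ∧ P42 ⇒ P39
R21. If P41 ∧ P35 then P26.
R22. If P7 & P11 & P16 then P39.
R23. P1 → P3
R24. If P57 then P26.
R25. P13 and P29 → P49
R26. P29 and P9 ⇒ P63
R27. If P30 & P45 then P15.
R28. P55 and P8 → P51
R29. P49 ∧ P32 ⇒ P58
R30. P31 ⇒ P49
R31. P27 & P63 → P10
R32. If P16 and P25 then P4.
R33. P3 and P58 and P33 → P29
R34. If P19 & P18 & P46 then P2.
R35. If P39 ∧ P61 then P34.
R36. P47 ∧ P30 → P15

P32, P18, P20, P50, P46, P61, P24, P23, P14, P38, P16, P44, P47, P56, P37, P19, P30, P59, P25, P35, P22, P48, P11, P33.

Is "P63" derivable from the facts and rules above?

P60  (by R5: P33, P56, P32)
P10  (by R11: P37, P44)
P42  (by R14: P14, P48)
P31  (by R19: P22)
P49  (by R30: P31)
P4  (by R32: P16, P25)
P2  (by R34: P19, P18, P46)
P15  (by R36: P47, P30)
P7  (by R2: P15, P25, P46)
P28  (by R7: P60, P2, P16)
P8  (by R10: P10, P42, P50)
P41  (by R17: P4, P35, P25)
P26  (by R21: P41, P35)
P39  (by R22: P7, P11, P16)
P58  (by R29: P49, P32)
P34  (by R35: P39, P61)
P53  (by R6: P28)
P55  (by R8: P34, P32)
P51  (by R28: P55, P8)
P9  (by R4: P53, P26)
P1  (by R9: P51, P35)
P3  (by R23: P1)
P29  (by R33: P3, P58, P33)
P63  (by R26: P29, P9)

Yes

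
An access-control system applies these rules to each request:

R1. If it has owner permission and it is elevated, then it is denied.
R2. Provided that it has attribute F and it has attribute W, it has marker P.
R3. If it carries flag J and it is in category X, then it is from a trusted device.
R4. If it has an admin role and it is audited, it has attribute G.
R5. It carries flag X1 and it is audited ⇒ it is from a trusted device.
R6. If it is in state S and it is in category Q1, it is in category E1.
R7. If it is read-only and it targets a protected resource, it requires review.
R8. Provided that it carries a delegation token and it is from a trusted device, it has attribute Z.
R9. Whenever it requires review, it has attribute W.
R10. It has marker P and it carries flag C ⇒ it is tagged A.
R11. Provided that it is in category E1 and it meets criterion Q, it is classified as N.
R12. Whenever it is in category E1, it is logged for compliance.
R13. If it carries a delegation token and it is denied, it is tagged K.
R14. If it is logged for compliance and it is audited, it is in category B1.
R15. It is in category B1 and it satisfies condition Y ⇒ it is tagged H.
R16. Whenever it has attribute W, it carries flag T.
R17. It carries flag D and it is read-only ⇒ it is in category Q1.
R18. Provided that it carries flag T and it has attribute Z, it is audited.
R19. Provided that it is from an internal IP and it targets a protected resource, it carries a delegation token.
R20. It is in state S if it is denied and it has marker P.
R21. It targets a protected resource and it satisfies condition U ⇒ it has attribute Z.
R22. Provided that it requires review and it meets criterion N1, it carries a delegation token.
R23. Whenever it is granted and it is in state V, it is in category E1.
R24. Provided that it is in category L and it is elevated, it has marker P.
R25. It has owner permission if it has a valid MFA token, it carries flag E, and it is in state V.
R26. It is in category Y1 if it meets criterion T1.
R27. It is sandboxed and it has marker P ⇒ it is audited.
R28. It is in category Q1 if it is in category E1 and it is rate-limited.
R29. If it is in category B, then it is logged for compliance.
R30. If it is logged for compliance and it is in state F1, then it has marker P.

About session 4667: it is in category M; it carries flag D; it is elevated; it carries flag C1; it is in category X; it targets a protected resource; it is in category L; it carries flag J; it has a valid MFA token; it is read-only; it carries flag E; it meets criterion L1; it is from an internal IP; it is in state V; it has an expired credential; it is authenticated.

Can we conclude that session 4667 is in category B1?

By R3 (it carries flag J, it is in category X): it is from a trusted device.
By R7 (it is read-only, it targets a protected resource): it requires review.
By R9 (it requires review): it has attribute W.
By R16 (it has attribute W): it carries flag T.
By R17 (it carries flag D, it is read-only): it is in category Q1.
By R19 (it is from an internal IP, it targets a protected resource): it carries a delegation token.
By R24 (it is in category L, it is elevated): it has marker P.
By R25 (it has a valid MFA token, it carries flag E, it is in state V): it has owner permission.
By R1 (it has owner permission, it is elevated): it is denied.
By R8 (it carries a delegation token, it is from a trusted device): it has attribute Z.
By R18 (it carries flag T, it has attribute Z): it is audited.
By R20 (it is denied, it has marker P): it is in state S.
By R6 (it is in state S, it is in category Q1): it is in category E1.
By R12 (it is in category E1): it is logged for compliance.
By R14 (it is logged for compliance, it is audited): it is in category B1.

Yes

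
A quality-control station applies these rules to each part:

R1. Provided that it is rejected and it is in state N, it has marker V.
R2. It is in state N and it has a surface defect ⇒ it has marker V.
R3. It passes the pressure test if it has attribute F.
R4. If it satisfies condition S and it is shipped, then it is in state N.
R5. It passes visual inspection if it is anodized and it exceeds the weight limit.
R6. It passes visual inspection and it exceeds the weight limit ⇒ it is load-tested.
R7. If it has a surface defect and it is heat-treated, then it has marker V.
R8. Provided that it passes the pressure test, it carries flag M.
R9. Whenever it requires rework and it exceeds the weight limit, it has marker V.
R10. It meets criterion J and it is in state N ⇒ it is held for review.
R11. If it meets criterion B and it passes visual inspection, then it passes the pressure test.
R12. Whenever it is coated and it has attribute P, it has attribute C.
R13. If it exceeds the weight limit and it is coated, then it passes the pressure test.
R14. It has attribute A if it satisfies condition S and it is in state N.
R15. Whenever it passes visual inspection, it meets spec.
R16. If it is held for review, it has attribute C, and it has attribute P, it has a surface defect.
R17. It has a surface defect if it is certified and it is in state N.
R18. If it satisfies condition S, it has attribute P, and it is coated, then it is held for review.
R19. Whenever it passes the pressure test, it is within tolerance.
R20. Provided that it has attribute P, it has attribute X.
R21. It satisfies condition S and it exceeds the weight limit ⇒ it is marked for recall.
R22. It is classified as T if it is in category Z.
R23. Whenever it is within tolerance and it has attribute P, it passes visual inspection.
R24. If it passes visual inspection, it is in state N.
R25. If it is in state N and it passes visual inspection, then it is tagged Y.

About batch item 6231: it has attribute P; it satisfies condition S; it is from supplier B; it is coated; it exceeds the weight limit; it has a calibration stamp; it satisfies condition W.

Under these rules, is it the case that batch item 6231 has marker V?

Yes

By R12 (it is coated, it has attribute P): it has attribute C.
By R13 (it exceeds the weight limit, it is coated): it passes the pressure test.
By R18 (it satisfies condition S, it has attribute P, it is coated): it is held for review.
By R19 (it passes the pressure test): it is within tolerance.
By R23 (it is within tolerance, it has attribute P): it passes visual inspection.
By R24 (it passes visual inspection): it is in state N.
By R16 (it is held for review, it has attribute C, it has attribute P): it has a surface defect.
By R2 (it is in state N, it has a surface defect): it has marker V.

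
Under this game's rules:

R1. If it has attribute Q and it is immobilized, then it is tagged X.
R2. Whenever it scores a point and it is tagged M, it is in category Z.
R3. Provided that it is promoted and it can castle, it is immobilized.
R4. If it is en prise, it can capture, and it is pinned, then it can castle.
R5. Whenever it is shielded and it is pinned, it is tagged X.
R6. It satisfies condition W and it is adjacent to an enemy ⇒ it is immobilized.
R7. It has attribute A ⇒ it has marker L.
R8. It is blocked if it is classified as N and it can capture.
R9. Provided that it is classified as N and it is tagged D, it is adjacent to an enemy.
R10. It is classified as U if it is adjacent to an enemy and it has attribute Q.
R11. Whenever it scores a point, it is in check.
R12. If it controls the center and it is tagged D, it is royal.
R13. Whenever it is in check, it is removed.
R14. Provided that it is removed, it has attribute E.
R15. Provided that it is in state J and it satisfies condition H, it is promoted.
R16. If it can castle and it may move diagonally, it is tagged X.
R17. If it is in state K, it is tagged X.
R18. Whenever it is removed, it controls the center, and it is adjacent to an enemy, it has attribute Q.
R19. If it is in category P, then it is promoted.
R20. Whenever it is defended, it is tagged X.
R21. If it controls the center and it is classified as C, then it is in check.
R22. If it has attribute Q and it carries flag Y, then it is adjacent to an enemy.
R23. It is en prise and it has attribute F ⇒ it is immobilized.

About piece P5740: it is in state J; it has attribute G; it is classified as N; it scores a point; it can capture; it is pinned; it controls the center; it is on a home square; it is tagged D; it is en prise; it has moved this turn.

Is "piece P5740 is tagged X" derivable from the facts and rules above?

No

Forward chaining from the given facts derives: can castle, is blocked, is adjacent to an enemy, is in check, is royal, is removed, has attribute E, has attribute Q, is classified as U.
Rules concluding "it is tagged X": R1 needs "it is immobilized"; R5 needs "it is shielded"; R16 needs "it may move diagonally"; R17 needs "it is in state K"; R20 needs "it is defended" — none of these are established.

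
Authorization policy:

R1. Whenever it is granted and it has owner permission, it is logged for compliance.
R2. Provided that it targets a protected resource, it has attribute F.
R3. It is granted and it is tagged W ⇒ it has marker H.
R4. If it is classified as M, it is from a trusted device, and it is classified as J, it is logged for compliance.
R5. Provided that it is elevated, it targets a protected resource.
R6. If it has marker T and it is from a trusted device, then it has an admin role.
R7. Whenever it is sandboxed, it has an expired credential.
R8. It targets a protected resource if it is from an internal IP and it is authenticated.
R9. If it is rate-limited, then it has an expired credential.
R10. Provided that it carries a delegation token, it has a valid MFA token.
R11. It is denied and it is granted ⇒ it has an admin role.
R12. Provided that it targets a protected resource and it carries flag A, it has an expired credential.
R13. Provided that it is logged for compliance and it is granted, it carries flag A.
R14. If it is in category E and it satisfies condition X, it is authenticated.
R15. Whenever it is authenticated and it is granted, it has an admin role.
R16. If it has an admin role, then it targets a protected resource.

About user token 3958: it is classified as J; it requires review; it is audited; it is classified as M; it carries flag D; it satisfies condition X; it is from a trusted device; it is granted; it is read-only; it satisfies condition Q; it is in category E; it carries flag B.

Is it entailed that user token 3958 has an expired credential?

Yes

By R4 (it is classified as M, it is from a trusted device, it is classified as J): it is logged for compliance.
By R13 (it is logged for compliance, it is granted): it carries flag A.
By R14 (it is in category E, it satisfies condition X): it is authenticated.
By R15 (it is authenticated, it is granted): it has an admin role.
By R16 (it has an admin role): it targets a protected resource.
By R12 (it targets a protected resource, it carries flag A): it has an expired credential.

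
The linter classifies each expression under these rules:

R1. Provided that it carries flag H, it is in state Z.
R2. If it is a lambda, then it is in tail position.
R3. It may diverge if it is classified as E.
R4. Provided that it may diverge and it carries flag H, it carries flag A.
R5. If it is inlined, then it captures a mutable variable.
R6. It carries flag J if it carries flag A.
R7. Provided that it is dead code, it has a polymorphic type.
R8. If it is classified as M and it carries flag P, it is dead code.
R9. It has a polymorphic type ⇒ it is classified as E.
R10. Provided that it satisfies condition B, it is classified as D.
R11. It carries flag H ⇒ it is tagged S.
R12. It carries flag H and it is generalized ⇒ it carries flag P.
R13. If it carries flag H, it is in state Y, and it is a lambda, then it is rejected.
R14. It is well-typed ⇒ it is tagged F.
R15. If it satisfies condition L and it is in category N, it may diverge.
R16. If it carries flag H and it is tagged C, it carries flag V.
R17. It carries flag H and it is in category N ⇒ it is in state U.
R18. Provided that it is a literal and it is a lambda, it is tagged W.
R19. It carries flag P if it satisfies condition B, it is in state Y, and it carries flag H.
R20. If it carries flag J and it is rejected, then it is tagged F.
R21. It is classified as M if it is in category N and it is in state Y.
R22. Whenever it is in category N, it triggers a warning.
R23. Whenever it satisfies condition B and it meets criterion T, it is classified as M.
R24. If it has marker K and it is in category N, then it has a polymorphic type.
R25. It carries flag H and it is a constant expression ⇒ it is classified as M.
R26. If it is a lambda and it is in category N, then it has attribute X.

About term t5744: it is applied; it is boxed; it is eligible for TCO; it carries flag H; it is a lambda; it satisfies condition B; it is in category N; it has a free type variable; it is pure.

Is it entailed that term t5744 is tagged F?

Forward chaining from the given facts derives: is in state Z, is in tail position, is classified as D, is tagged S, is in state U, triggers a warning, has attribute X.
Rules concluding "it is tagged F": R14 needs "it is well-typed"; R20 needs "it carries flag J" — none of these are established.

No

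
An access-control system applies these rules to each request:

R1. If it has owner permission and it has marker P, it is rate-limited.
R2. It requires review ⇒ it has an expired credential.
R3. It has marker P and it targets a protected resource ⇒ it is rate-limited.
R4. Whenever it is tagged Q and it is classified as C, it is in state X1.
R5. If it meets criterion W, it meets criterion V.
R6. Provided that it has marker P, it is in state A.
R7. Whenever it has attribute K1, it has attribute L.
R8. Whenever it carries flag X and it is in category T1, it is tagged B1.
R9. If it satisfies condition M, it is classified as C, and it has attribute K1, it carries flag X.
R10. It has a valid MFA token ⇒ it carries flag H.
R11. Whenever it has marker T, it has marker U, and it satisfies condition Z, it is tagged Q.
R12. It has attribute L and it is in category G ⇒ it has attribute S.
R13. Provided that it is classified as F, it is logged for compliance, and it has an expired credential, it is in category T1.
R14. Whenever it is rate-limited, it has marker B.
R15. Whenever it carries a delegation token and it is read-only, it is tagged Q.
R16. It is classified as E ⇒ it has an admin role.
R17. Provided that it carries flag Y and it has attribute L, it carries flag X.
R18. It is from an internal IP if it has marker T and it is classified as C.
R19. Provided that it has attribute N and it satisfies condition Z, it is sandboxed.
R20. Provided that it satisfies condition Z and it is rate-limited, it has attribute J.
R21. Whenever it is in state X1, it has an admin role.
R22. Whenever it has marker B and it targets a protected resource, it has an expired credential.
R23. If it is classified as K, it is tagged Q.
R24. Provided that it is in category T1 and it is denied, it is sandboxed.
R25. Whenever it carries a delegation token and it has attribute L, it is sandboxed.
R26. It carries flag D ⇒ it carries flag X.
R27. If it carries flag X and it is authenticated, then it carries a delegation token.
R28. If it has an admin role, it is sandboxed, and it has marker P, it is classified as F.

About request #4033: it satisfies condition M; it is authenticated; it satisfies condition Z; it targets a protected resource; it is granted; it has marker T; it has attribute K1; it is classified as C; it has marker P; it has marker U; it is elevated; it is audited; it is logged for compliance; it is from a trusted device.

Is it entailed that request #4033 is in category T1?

By R3 (it has marker P, it targets a protected resource): it is rate-limited.
By R7 (it has attribute K1): it has attribute L.
By R9 (it satisfies condition M, it is classified as C, it has attribute K1): it carries flag X.
By R11 (it has marker T, it has marker U, it satisfies condition Z): it is tagged Q.
By R14 (it is rate-limited): it has marker B.
By R22 (it has marker B, it targets a protected resource): it has an expired credential.
By R27 (it carries flag X, it is authenticated): it carries a delegation token.
By R4 (it is tagged Q, it is classified as C): it is in state X1.
By R21 (it is in state X1): it has an admin role.
By R25 (it carries a delegation token, it has attribute L): it is sandboxed.
By R28 (it has an admin role, it is sandboxed, it has marker P): it is classified as F.
By R13 (it is classified as F, it is logged for compliance, it has an expired credential): it is in category T1.

Yes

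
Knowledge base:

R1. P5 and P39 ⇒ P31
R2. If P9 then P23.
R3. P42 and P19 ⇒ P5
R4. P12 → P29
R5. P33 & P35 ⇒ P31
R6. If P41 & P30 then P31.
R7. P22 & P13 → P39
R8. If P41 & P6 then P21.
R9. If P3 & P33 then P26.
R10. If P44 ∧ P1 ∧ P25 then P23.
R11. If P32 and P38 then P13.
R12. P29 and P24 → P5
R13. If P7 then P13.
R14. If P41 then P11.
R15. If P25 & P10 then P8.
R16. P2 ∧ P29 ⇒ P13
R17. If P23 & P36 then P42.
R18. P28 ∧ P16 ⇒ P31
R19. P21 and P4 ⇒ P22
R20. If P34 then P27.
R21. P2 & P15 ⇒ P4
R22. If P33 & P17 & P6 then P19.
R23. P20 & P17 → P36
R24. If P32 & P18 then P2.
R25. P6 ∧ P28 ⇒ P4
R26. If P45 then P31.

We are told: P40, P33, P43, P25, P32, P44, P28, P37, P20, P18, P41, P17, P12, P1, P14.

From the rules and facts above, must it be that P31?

Forward chaining from the given facts derives: P29, P23, P11, P36, P2, P13, P42.
Rules concluding P31: R1 needs P5; R5 needs P35; R6 needs P30; R18 needs P16; R26 needs P45 — none of these are established.

No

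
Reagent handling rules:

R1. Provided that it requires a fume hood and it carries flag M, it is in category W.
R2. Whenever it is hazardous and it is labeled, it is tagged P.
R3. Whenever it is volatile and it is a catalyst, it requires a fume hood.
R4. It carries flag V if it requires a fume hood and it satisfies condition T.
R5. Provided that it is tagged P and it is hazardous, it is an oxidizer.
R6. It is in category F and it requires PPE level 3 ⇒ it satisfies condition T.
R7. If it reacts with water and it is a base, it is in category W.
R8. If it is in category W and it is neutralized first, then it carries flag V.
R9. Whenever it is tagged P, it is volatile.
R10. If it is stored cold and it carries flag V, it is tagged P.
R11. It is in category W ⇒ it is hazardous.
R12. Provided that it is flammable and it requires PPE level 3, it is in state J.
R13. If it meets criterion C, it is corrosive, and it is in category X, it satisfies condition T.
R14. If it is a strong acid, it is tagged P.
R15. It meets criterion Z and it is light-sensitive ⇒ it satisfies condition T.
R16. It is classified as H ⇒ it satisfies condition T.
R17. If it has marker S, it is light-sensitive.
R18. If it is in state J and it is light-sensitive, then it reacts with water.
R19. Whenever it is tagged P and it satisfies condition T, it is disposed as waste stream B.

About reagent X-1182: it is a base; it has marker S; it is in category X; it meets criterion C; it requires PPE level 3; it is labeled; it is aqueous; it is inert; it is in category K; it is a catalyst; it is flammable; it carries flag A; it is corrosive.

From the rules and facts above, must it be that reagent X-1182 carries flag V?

Yes

By R12 (it is flammable, it requires PPE level 3): it is in state J.
By R13 (it meets criterion C, it is corrosive, it is in category X): it satisfies condition T.
By R17 (it has marker S): it is light-sensitive.
By R18 (it is in state J, it is light-sensitive): it reacts with water.
By R7 (it reacts with water, it is a base): it is in category W.
By R11 (it is in category W): it is hazardous.
By R2 (it is hazardous, it is labeled): it is tagged P.
By R9 (it is tagged P): it is volatile.
By R3 (it is volatile, it is a catalyst): it requires a fume hood.
By R4 (it requires a fume hood, it satisfies condition T): it carries flag V.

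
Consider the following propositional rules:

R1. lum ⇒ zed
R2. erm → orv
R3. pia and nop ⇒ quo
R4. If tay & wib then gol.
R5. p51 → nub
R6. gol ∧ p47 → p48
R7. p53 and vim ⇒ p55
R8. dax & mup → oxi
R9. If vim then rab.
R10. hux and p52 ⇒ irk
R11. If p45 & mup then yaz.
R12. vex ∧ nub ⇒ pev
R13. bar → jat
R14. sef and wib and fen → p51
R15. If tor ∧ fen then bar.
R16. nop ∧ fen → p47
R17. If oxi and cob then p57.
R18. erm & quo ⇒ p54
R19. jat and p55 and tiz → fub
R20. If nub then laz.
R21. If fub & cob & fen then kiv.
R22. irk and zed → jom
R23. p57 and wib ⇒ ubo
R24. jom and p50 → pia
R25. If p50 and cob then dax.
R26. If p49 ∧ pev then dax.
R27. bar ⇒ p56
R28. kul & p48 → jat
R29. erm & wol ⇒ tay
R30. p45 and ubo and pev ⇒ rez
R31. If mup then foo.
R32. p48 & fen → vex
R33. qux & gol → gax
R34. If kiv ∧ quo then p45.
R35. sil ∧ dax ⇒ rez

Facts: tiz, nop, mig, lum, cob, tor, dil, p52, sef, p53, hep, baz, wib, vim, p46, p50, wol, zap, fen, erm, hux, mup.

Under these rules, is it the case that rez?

Yes

zed  (by R1: lum)
p55  (by R7: p53, vim)
irk  (by R10: hux, p52)
p51  (by R14: sef, wib, fen)
bar  (by R15: tor, fen)
p47  (by R16: nop, fen)
jom  (by R22: irk, zed)
pia  (by R24: jom, p50)
dax  (by R25: p50, cob)
tay  (by R29: erm, wol)
quo  (by R3: pia, nop)
gol  (by R4: tay, wib)
nub  (by R5: p51)
p48  (by R6: gol, p47)
oxi  (by R8: dax, mup)
jat  (by R13: bar)
p57  (by R17: oxi, cob)
fub  (by R19: jat, p55, tiz)
kiv  (by R21: fub, cob, fen)
ubo  (by R23: p57, wib)
vex  (by R32: p48, fen)
p45  (by R34: kiv, quo)
pev  (by R12: vex, nub)
rez  (by R30: p45, ubo, pev)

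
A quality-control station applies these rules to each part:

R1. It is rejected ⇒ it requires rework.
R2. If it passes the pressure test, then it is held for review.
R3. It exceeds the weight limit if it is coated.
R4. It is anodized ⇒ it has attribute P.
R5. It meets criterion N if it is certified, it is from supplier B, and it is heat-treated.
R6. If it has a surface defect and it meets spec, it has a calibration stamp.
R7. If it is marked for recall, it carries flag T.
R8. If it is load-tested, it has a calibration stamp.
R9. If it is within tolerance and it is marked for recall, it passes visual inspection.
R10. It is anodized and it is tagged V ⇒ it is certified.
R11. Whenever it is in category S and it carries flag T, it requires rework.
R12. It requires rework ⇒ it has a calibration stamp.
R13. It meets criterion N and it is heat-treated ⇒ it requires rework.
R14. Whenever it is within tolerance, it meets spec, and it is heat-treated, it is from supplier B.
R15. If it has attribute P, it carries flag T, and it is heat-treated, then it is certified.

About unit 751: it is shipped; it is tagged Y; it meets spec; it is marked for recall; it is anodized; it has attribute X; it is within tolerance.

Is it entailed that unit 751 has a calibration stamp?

No

Forward chaining from the given facts derives: has attribute P, carries flag T, passes visual inspection.
Rules concluding "it has a calibration stamp": R6 needs "it has a surface defect"; R8 needs "it is load-tested"; R12 needs "it requires rework" — none of these are established.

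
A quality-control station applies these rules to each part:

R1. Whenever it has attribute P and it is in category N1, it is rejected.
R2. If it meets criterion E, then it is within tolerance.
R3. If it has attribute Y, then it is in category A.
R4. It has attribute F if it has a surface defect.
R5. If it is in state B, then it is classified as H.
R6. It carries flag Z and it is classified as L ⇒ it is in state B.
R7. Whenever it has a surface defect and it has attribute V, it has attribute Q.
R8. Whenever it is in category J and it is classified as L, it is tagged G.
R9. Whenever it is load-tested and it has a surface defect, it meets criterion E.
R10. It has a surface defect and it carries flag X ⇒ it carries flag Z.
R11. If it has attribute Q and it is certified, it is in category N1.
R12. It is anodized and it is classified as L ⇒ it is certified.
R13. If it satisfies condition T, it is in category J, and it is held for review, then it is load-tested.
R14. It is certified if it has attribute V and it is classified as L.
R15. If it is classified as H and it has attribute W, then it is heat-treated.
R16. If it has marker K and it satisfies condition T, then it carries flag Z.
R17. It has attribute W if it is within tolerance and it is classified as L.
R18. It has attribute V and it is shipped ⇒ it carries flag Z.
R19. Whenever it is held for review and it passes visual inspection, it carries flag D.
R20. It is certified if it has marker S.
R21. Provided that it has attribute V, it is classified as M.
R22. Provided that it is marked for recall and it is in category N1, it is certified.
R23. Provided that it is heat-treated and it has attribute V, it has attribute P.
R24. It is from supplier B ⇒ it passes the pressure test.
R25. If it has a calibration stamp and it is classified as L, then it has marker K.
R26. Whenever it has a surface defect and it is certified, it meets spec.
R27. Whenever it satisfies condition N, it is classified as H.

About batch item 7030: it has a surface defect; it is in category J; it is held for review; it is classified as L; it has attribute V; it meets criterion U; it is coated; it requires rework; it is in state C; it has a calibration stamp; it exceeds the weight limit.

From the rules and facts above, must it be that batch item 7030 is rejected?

No

Forward chaining from the given facts derives: has attribute F, has attribute Q, is tagged G, is certified, is classified as M, has marker K, meets spec, is in category N1.
The only rule concluding "it is rejected" is R1, which needs "it has attribute P"; that is never established.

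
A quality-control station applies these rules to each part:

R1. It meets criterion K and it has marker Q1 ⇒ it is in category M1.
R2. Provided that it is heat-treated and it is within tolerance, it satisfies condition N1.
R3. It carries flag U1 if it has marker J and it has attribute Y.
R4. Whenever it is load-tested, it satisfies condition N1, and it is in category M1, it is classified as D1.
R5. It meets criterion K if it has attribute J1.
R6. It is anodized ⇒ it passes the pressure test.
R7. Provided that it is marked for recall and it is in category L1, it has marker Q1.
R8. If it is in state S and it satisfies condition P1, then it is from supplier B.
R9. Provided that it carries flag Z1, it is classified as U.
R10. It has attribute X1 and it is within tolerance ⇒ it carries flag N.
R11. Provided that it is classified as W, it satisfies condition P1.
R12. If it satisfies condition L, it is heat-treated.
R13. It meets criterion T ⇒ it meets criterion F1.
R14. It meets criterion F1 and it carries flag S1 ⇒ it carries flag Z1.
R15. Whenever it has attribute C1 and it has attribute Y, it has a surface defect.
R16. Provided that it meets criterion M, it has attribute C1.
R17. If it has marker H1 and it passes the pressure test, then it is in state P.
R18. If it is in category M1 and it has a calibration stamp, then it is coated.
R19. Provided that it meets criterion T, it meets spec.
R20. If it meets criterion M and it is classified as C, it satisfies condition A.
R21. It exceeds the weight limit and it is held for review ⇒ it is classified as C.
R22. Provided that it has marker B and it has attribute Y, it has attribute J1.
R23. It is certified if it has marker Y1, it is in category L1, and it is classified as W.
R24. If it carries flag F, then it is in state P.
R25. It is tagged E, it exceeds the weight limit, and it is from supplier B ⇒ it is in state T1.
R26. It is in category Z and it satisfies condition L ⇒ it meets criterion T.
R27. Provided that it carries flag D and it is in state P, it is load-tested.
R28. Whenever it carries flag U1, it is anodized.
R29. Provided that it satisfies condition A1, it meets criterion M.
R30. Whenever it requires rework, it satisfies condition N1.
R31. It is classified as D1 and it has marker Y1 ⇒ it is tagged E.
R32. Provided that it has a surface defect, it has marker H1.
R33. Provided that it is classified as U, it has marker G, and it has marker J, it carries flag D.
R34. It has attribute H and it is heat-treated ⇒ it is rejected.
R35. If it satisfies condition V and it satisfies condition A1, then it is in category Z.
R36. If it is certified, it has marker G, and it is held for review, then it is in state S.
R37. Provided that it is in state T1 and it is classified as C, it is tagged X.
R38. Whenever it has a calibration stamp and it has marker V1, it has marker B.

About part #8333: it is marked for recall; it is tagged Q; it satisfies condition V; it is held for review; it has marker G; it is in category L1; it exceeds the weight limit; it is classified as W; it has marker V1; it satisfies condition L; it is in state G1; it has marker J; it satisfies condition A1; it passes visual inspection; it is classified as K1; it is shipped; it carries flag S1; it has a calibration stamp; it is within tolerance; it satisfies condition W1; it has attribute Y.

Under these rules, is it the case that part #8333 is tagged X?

No

Forward chaining from the given facts derives: carries flag U1, has marker Q1, satisfies condition P1, is heat-treated, is classified as C, is anodized, meets criterion M, is in category Z, has marker B, satisfies condition N1, passes the pressure test, has attribute C1, satisfies condition A, has attribute J1, meets criterion T, meets criterion K, meets criterion F1, carries flag Z1, has a surface defect, meets spec, has marker H1, is in category M1, is classified as U, is in state P, is coated, carries flag D, is load-tested, is classified as D1.
The only rule concluding "it is tagged X" is R37, which needs "it is in state T1"; that is never established.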